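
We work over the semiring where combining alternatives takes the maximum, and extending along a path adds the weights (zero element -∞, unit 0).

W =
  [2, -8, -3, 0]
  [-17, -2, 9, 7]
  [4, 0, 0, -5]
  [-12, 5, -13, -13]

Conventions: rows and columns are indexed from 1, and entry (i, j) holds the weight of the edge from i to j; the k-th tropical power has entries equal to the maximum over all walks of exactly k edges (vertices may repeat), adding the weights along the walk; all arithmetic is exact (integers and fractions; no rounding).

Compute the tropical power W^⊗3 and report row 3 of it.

W^⊗2:
  [4, 5, 1, 2]
  [13, 12, 9, 5]
  [6, 0, 9, 7]
  [-9, 3, 14, 12]
W^⊗3:
  [6, 7, 14, 12]
  [15, 10, 21, 19]
  [13, 12, 9, 7]
  [18, 17, 14, 10]
Answer: row 3 of W^⊗3 = [13, 12, 9, 7]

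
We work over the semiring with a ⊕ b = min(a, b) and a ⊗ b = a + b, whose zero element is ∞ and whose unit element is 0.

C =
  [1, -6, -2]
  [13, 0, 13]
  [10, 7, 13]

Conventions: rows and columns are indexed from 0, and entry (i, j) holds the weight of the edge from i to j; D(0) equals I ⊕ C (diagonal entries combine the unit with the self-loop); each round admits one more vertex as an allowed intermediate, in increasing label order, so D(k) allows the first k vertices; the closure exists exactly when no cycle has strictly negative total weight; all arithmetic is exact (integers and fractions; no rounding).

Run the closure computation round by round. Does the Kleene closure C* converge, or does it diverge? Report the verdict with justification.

D(0):
  [0, -6, -2]
  [13, 0, 13]
  [10, 7, 0]
D(1):
  [0, -6, -2]
  [13, 0, 11]
  [10, 4, 0]
D(2):
  [0, -6, -2]
  [13, 0, 11]
  [10, 4, 0]
D(3):
  [0, -6, -2]
  [13, 0, 11]
  [10, 4, 0]
Key observation: every diagonal entry stays at the unit through all rounds, so no improving cycle exists.
Answer: CONVERGES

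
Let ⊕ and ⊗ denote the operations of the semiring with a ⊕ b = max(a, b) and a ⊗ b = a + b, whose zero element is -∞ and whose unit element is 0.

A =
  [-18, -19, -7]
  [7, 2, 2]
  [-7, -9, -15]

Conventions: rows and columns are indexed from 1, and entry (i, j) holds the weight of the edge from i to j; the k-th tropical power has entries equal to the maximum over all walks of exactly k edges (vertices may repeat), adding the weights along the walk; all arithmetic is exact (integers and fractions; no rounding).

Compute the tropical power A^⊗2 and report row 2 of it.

A^⊗2:
  [-12, -16, -17]
  [9, 4, 4]
  [-2, -7, -7]
Answer: row 2 of A^⊗2 = [9, 4, 4]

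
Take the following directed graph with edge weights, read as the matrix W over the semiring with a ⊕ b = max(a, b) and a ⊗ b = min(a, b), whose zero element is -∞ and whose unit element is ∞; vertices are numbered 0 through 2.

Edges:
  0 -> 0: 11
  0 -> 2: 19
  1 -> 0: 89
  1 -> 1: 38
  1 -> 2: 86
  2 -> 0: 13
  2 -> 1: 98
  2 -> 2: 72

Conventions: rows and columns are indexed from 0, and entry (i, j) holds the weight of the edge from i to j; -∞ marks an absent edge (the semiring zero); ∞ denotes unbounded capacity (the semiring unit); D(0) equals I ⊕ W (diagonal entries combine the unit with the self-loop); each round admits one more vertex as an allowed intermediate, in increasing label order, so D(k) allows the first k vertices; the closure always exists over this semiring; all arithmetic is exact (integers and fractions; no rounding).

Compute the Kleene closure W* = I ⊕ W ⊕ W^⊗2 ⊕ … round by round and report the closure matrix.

D(0):
  [∞, -∞, 19]
  [89, ∞, 86]
  [13, 98, ∞]
D(1):
  [∞, -∞, 19]
  [89, ∞, 86]
  [13, 98, ∞]
D(2):
  [∞, -∞, 19]
  [89, ∞, 86]
  [89, 98, ∞]
D(3):
  [∞, 19, 19]
  [89, ∞, 86]
  [89, 98, ∞]
Answer: W* = [[∞, 19, 19], [89, ∞, 86], [89, 98, ∞]]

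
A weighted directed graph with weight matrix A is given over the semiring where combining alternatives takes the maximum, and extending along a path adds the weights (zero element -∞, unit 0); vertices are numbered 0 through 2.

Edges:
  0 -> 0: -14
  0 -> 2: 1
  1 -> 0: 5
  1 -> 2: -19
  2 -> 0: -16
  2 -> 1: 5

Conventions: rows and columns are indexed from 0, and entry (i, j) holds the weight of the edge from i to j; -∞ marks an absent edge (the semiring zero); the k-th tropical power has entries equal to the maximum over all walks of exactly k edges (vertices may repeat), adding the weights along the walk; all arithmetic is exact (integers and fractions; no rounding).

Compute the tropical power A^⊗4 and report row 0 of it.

A^⊗2:
  [-15, 6, -13]
  [-9, -14, 6]
  [10, -∞, -14]
A^⊗3:
  [11, -8, -13]
  [-9, 11, -8]
  [-4, -9, 11]
A^⊗4:
  [-3, -8, 12]
  [16, -3, -8]
  [-4, 16, -3]
Answer: row 0 of A^⊗4 = [-3, -8, 12]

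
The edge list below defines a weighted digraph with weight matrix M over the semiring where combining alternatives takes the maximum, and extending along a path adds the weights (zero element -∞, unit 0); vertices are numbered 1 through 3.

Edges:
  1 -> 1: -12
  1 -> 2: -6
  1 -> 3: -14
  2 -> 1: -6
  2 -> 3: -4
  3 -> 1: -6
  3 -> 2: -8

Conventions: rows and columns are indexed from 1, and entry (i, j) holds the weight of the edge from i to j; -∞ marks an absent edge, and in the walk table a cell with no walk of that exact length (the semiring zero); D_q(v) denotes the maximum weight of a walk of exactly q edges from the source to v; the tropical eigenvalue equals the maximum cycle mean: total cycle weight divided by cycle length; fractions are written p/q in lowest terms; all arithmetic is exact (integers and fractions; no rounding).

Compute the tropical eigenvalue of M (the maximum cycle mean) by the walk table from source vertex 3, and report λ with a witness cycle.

q=0: [-∞, -∞, 0]
q=1: [-6, -8, -∞]
q=2: [-14, -12, -12]
q=3: [-18, -20, -16]
Optimal cycle mean attained by: cycle 1->2->3->1, total (-6) + (-4) + (-6), length 3.
Answer: λ = -16/3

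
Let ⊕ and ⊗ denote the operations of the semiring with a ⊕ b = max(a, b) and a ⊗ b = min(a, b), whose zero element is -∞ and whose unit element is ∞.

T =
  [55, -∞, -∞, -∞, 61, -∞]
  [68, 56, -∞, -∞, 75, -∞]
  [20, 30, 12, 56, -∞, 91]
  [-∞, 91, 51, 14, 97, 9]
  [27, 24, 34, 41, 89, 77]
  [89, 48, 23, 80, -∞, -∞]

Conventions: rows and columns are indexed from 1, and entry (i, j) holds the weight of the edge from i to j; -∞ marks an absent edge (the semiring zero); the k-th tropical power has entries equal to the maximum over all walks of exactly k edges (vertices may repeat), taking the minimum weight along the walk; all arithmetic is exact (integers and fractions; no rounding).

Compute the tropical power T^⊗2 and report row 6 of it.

T^⊗2:
  [55, 24, 34, 41, 61, 61]
  [56, 56, 34, 41, 75, 75]
  [89, 56, 51, 80, 56, 12]
  [68, 56, 34, 51, 89, 77]
  [77, 48, 41, 77, 89, 77]
  [55, 80, 51, 23, 80, 23]
Answer: row 6 of T^⊗2 = [55, 80, 51, 23, 80, 23]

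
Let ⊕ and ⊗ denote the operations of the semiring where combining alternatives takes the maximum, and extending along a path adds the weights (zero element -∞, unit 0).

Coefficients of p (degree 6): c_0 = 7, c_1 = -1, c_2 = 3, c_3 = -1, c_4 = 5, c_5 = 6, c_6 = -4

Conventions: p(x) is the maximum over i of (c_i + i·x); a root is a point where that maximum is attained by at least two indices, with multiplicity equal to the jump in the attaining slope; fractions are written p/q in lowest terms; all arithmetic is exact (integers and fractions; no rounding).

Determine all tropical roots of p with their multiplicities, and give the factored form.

hull edge (i=0, c=7) to (i=5, c=6): slope -1/5, span 5
hull edge (i=5, c=6) to (i=6, c=-4): slope -10, span 1
Factored form: p(x) = -4 ⊗ (x ⊕ 1/5) ⊗ (x ⊕ 1/5) ⊗ (x ⊕ 1/5) ⊗ (x ⊕ 1/5) ⊗ (x ⊕ 1/5) ⊗ (x ⊕ 10)
Answer: roots = 1/5 (mult 5), 10 (mult 1)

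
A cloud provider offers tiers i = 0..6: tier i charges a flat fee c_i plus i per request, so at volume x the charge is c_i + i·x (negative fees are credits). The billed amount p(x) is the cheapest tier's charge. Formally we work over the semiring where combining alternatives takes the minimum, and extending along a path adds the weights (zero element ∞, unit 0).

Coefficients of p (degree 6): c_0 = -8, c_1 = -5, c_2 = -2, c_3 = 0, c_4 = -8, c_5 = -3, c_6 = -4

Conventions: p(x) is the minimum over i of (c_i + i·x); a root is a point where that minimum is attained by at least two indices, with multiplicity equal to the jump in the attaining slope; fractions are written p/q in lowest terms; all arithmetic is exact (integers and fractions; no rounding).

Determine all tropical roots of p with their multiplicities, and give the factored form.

hull edge (i=0, c=-8) to (i=4, c=-8): slope 0, span 4
hull edge (i=4, c=-8) to (i=6, c=-4): slope 2, span 2
Factored form: p(x) = -4 ⊗ (x ⊕ (-2)) ⊗ (x ⊕ (-2)) ⊗ (x ⊕ 0) ⊗ (x ⊕ 0) ⊗ (x ⊕ 0) ⊗ (x ⊕ 0)
Answer: roots = -2 (mult 2), 0 (mult 4)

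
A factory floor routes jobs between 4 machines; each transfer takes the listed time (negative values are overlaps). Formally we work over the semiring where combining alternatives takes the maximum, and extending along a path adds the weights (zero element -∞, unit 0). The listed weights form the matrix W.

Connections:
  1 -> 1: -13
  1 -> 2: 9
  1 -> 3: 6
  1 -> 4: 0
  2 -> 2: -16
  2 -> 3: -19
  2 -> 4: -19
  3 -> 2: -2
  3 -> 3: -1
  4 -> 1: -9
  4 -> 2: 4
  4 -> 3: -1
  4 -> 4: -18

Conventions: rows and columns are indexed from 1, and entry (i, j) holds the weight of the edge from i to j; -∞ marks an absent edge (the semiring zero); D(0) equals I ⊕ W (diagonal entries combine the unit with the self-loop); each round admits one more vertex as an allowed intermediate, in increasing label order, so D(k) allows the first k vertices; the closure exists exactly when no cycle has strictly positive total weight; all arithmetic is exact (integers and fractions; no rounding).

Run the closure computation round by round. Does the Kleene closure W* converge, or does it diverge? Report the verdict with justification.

D(0):
  [0, 9, 6, 0]
  [-∞, 0, -19, -19]
  [-∞, -2, 0, -∞]
  [-9, 4, -1, 0]
D(1):
  [0, 9, 6, 0]
  [-∞, 0, -19, -19]
  [-∞, -2, 0, -∞]
  [-9, 4, -1, 0]
D(2):
  [0, 9, 6, 0]
  [-∞, 0, -19, -19]
  [-∞, -2, 0, -21]
  [-9, 4, -1, 0]
D(3):
  [0, 9, 6, 0]
  [-∞, 0, -19, -19]
  [-∞, -2, 0, -21]
  [-9, 4, -1, 0]
D(4):
  [0, 9, 6, 0]
  [-28, 0, -19, -19]
  [-30, -2, 0, -21]
  [-9, 4, -1, 0]
Key observation: every diagonal entry stays at the unit through all rounds, so no improving cycle exists.
Answer: CONVERGES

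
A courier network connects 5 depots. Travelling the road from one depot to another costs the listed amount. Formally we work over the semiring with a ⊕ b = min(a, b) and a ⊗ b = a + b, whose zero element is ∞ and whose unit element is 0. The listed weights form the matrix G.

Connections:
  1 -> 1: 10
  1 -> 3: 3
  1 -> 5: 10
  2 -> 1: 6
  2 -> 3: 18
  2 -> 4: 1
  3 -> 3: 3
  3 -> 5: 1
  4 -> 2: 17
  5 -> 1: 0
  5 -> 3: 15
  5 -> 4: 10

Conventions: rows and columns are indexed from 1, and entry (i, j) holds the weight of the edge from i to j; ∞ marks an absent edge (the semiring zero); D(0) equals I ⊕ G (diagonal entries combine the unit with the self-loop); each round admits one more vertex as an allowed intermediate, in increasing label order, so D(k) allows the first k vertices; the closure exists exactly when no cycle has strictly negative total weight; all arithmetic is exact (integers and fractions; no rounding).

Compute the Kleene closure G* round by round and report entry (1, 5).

D(0):
  [0, ∞, 3, ∞, 10]
  [6, 0, 18, 1, ∞]
  [∞, ∞, 0, ∞, 1]
  [∞, 17, ∞, 0, ∞]
  [0, ∞, 15, 10, 0]
D(1):
  [0, ∞, 3, ∞, 10]
  [6, 0, 9, 1, 16]
  [∞, ∞, 0, ∞, 1]
  [∞, 17, ∞, 0, ∞]
  [0, ∞, 3, 10, 0]
D(2):
  [0, ∞, 3, ∞, 10]
  [6, 0, 9, 1, 16]
  [∞, ∞, 0, ∞, 1]
  [23, 17, 26, 0, 33]
  [0, ∞, 3, 10, 0]
D(3):
  [0, ∞, 3, ∞, 4]
  [6, 0, 9, 1, 10]
  [∞, ∞, 0, ∞, 1]
  [23, 17, 26, 0, 27]
  [0, ∞, 3, 10, 0]
D(4):
  [0, ∞, 3, ∞, 4]
  [6, 0, 9, 1, 10]
  [∞, ∞, 0, ∞, 1]
  [23, 17, 26, 0, 27]
  [0, 27, 3, 10, 0]
D(5):
  [0, 31, 3, 14, 4]
  [6, 0, 9, 1, 10]
  [1, 28, 0, 11, 1]
  [23, 17, 26, 0, 27]
  [0, 27, 3, 10, 0]
Answer: G*[1][5] = 4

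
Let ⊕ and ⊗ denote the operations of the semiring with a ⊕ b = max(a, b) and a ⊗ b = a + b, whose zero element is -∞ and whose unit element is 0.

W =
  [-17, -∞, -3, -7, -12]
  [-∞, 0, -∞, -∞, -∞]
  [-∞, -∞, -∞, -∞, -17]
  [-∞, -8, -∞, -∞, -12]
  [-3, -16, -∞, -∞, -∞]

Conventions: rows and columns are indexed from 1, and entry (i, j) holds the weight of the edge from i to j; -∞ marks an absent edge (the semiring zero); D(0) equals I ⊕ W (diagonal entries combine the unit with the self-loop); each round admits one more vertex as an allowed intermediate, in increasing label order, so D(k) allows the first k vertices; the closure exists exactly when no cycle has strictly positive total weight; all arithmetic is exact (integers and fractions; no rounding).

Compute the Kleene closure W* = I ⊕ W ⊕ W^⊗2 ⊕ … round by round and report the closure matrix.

D(0):
  [0, -∞, -3, -7, -12]
  [-∞, 0, -∞, -∞, -∞]
  [-∞, -∞, 0, -∞, -17]
  [-∞, -8, -∞, 0, -12]
  [-3, -16, -∞, -∞, 0]
D(1):
  [0, -∞, -3, -7, -12]
  [-∞, 0, -∞, -∞, -∞]
  [-∞, -∞, 0, -∞, -17]
  [-∞, -8, -∞, 0, -12]
  [-3, -16, -6, -10, 0]
D(2):
  [0, -∞, -3, -7, -12]
  [-∞, 0, -∞, -∞, -∞]
  [-∞, -∞, 0, -∞, -17]
  [-∞, -8, -∞, 0, -12]
  [-3, -16, -6, -10, 0]
D(3):
  [0, -∞, -3, -7, -12]
  [-∞, 0, -∞, -∞, -∞]
  [-∞, -∞, 0, -∞, -17]
  [-∞, -8, -∞, 0, -12]
  [-3, -16, -6, -10, 0]
D(4):
  [0, -15, -3, -7, -12]
  [-∞, 0, -∞, -∞, -∞]
  [-∞, -∞, 0, -∞, -17]
  [-∞, -8, -∞, 0, -12]
  [-3, -16, -6, -10, 0]
D(5):
  [0, -15, -3, -7, -12]
  [-∞, 0, -∞, -∞, -∞]
  [-20, -33, 0, -27, -17]
  [-15, -8, -18, 0, -12]
  [-3, -16, -6, -10, 0]
Answer: W* = [[0, -15, -3, -7, -12], [-∞, 0, -∞, -∞, -∞], [-20, -33, 0, -27, -17], [-15, -8, -18, 0, -12], [-3, -16, -6, -10, 0]]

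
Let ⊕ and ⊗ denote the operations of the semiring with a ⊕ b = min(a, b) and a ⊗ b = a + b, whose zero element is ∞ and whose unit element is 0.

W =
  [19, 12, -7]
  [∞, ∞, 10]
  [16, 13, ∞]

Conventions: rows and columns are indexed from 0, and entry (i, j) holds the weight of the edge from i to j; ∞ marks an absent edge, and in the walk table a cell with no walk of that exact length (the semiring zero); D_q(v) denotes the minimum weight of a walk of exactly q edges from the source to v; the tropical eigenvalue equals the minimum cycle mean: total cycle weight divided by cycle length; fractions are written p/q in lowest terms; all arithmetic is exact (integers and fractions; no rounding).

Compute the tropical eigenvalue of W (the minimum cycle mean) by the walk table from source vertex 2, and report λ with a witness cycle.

q=0: [∞, ∞, 0]
q=1: [16, 13, ∞]
q=2: [35, 28, 9]
q=3: [25, 22, 28]
Optimal cycle mean attained by: cycle 0->2->0, total (-7) + 16, length 2.
Answer: λ = 9/2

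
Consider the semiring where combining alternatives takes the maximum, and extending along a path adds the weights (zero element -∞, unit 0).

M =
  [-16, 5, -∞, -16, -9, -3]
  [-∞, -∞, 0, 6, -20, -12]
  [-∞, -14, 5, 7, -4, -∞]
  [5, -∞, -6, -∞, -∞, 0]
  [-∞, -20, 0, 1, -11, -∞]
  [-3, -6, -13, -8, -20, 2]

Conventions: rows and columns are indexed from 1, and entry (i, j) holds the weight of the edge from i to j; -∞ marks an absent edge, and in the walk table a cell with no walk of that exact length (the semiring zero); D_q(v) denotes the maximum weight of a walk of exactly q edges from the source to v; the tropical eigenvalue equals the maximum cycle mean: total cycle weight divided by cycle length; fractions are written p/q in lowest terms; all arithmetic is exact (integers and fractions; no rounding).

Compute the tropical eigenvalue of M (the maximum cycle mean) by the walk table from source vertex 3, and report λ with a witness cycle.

q=0: [-∞, -∞, 0, -∞, -∞, -∞]
q=1: [-∞, -14, 5, 7, -4, -∞]
q=2: [12, -9, 10, 12, 1, 7]
q=3: [17, 17, 15, 17, 6, 12]
q=4: [22, 22, 20, 23, 11, 17]
q=5: [28, 27, 25, 28, 16, 23]
q=6: [33, 33, 30, 33, 21, 28]
Optimal cycle mean attained by: cycle 1->2->4->1, total 5 + 6 + 5, length 3.
Answer: λ = 16/3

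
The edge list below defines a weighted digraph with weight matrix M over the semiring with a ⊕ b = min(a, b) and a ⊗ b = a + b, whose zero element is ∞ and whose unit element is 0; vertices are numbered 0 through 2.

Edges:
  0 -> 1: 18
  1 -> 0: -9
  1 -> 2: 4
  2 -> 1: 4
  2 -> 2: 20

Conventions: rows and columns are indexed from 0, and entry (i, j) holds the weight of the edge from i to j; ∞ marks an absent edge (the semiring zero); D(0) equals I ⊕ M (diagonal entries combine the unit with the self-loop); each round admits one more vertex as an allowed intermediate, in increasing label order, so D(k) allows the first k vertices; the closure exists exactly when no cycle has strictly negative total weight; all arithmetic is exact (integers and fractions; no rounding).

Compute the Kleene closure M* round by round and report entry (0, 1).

D(0):
  [0, 18, ∞]
  [-9, 0, 4]
  [∞, 4, 0]
D(1):
  [0, 18, ∞]
  [-9, 0, 4]
  [∞, 4, 0]
D(2):
  [0, 18, 22]
  [-9, 0, 4]
  [-5, 4, 0]
D(3):
  [0, 18, 22]
  [-9, 0, 4]
  [-5, 4, 0]
Answer: M*[0][1] = 18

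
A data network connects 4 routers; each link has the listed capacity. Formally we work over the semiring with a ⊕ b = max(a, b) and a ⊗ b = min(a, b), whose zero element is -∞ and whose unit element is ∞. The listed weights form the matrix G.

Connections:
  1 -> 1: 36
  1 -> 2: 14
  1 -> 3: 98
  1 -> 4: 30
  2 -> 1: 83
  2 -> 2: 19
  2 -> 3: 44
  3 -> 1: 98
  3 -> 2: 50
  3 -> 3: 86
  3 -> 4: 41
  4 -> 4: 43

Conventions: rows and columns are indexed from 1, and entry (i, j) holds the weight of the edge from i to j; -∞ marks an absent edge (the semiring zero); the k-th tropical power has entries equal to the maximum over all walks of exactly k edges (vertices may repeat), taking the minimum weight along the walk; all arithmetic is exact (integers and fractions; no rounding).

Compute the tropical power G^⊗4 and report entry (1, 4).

G^⊗2:
  [98, 50, 86, 41]
  [44, 44, 83, 41]
  [86, 50, 98, 41]
  [-∞, -∞, -∞, 43]
G^⊗3:
  [86, 50, 98, 41]
  [83, 50, 83, 41]
  [98, 50, 86, 41]
  [-∞, -∞, -∞, 43]
G^⊗4:
  [98, 50, 86, 41]
  [83, 50, 83, 41]
  [86, 50, 98, 41]
  [-∞, -∞, -∞, 43]
Key observation: the optimum is the walk 1->3->1->3->4, with weight 98 min 98 min 98 min 41 = 41.
Optimal value attained by: walk 1->3->1->3->4.
Answer: (G^⊗4)[1][4] = 41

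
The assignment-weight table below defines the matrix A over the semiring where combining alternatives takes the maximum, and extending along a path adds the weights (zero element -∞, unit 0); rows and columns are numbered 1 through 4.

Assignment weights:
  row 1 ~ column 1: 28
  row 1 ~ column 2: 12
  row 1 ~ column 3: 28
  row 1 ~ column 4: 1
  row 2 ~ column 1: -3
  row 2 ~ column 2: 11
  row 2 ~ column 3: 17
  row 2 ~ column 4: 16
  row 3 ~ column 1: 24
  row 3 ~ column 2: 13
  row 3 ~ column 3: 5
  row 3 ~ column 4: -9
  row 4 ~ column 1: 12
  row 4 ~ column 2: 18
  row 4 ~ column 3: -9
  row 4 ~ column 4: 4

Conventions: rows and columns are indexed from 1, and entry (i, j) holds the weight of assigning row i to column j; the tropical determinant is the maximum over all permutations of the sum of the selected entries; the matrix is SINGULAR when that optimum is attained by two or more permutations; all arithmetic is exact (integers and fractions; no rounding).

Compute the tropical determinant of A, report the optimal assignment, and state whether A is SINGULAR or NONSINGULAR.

σ = (1, 2, 3, 4): 28 + 11 + 5 + 4 = 48
σ = (1, 2, 4, 3): 28 + 11 + (-9) + (-9) = 21
σ = (1, 3, 2, 4): 28 + 17 + 13 + 4 = 62
σ = (1, 3, 4, 2): 28 + 17 + (-9) + 18 = 54
σ = (1, 4, 2, 3): 28 + 16 + 13 + (-9) = 48
σ = (1, 4, 3, 2): 28 + 16 + 5 + 18 = 67
σ = (2, 1, 3, 4): 12 + (-3) + 5 + 4 = 18
σ = (2, 1, 4, 3): 12 + (-3) + (-9) + (-9) = -9
σ = (2, 3, 1, 4): 12 + 17 + 24 + 4 = 57
σ = (2, 3, 4, 1): 12 + 17 + (-9) + 12 = 32
σ = (2, 4, 1, 3): 12 + 16 + 24 + (-9) = 43
σ = (2, 4, 3, 1): 12 + 16 + 5 + 12 = 45
σ = (3, 1, 2, 4): 28 + (-3) + 13 + 4 = 42
σ = (3, 1, 4, 2): 28 + (-3) + (-9) + 18 = 34
σ = (3, 2, 1, 4): 28 + 11 + 24 + 4 = 67
σ = (3, 2, 4, 1): 28 + 11 + (-9) + 12 = 42
σ = (3, 4, 1, 2): 28 + 16 + 24 + 18 = 86
σ = (3, 4, 2, 1): 28 + 16 + 13 + 12 = 69
σ = (4, 1, 2, 3): 1 + (-3) + 13 + (-9) = 2
σ = (4, 1, 3, 2): 1 + (-3) + 5 + 18 = 21
σ = (4, 2, 1, 3): 1 + 11 + 24 + (-9) = 27
σ = (4, 2, 3, 1): 1 + 11 + 5 + 12 = 29
σ = (4, 3, 1, 2): 1 + 17 + 24 + 18 = 60
σ = (4, 3, 2, 1): 1 + 17 + 13 + 12 = 43
Optimal value attained by: σ = (3, 4, 1, 2).
Answer: det⊕(A) = 86; verdict: NONSINGULAR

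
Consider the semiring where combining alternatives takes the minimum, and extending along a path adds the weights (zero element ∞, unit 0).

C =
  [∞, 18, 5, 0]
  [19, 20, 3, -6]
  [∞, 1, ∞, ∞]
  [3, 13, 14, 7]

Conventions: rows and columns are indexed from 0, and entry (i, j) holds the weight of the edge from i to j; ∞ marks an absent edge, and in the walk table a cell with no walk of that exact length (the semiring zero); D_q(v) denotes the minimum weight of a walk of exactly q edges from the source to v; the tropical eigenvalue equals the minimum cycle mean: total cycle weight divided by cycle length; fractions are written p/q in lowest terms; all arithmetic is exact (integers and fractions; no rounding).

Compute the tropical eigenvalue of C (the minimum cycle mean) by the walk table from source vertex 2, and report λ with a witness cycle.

q=0: [∞, ∞, 0, ∞]
q=1: [∞, 1, ∞, ∞]
q=2: [20, 21, 4, -5]
q=3: [-2, 5, 9, 2]
q=4: [5, 10, 3, -2]
Optimal cycle mean attained by: cycle 0->2->1->3->0, total 5 + 1 + (-6) + 3, length 4.
Answer: λ = 3/4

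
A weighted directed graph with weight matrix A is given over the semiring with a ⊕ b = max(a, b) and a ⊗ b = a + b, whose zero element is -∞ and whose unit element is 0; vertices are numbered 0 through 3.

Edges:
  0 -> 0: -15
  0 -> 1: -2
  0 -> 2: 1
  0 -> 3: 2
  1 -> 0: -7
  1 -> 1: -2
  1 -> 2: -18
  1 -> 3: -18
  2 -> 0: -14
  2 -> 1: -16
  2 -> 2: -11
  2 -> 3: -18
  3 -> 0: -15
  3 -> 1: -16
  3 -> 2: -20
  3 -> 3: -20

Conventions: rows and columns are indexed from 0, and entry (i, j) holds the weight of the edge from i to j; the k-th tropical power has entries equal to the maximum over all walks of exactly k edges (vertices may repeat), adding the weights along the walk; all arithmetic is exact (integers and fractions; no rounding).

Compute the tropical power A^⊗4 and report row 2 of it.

A^⊗2:
  [-9, -4, -10, -13]
  [-9, -4, -6, -5]
  [-23, -16, -13, -12]
  [-23, -17, -14, -13]
A^⊗3:
  [-11, -6, -8, -7]
  [-11, -6, -8, -7]
  [-23, -18, -22, -21]
  [-24, -19, -22, -21]
A^⊗4:
  [-13, -8, -10, -9]
  [-13, -8, -10, -9]
  [-25, -20, -22, -21]
  [-26, -21, -23, -22]
Answer: row 2 of A^⊗4 = [-25, -20, -22, -21]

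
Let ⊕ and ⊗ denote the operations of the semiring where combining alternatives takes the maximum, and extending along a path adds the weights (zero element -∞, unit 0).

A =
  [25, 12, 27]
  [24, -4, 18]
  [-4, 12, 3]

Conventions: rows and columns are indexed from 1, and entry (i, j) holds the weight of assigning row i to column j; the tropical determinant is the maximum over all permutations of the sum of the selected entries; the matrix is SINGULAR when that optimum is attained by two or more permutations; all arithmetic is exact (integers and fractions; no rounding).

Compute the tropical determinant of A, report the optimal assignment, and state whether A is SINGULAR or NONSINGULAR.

σ = (1, 2, 3): 25 + (-4) + 3 = 24
σ = (1, 3, 2): 25 + 18 + 12 = 55
σ = (2, 1, 3): 12 + 24 + 3 = 39
σ = (2, 3, 1): 12 + 18 + (-4) = 26
σ = (3, 1, 2): 27 + 24 + 12 = 63
σ = (3, 2, 1): 27 + (-4) + (-4) = 19
Optimal value attained by: σ = (3, 1, 2).
Answer: det⊕(A) = 63; verdict: NONSINGULAR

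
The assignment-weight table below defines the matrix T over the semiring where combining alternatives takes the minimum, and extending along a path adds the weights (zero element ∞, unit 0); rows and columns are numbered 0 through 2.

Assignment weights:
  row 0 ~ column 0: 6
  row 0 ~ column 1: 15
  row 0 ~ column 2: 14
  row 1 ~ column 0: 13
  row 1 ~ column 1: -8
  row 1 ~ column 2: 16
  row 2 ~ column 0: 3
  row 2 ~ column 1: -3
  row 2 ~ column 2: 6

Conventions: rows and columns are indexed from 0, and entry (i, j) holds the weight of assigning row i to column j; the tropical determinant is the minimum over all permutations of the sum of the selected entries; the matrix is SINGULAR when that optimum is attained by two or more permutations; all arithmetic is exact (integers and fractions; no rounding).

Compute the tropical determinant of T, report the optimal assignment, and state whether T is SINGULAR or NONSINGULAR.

σ = (0, 1, 2): 6 + (-8) + 6 = 4
σ = (0, 2, 1): 6 + 16 + (-3) = 19
σ = (1, 0, 2): 15 + 13 + 6 = 34
σ = (1, 2, 0): 15 + 16 + 3 = 34
σ = (2, 0, 1): 14 + 13 + (-3) = 24
σ = (2, 1, 0): 14 + (-8) + 3 = 9
Optimal value attained by: σ = (0, 1, 2).
Answer: det⊕(T) = 4; verdict: NONSINGULAR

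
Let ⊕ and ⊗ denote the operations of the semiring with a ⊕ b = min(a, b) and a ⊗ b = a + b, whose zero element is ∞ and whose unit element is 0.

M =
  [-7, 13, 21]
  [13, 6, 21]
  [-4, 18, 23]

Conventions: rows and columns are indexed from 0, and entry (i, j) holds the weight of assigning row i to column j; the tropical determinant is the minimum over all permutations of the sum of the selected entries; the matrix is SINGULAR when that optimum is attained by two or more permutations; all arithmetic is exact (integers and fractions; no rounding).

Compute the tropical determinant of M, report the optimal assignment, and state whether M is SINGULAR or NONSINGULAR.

σ = (0, 1, 2): (-7) + 6 + 23 = 22
σ = (0, 2, 1): (-7) + 21 + 18 = 32
σ = (1, 0, 2): 13 + 13 + 23 = 49
σ = (1, 2, 0): 13 + 21 + (-4) = 30
σ = (2, 0, 1): 21 + 13 + 18 = 52
σ = (2, 1, 0): 21 + 6 + (-4) = 23
Optimal value attained by: σ = (0, 1, 2).
Answer: det⊕(M) = 22; verdict: NONSINGULAR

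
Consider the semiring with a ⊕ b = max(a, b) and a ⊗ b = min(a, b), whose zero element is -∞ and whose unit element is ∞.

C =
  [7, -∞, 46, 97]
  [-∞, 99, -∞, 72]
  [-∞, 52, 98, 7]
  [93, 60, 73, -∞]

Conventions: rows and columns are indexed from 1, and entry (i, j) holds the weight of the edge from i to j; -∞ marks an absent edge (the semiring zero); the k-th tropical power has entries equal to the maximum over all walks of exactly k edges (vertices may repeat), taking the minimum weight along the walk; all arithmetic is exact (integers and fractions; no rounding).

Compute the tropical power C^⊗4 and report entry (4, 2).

C^⊗2:
  [93, 60, 73, 7]
  [72, 99, 72, 72]
  [7, 52, 98, 52]
  [7, 60, 73, 93]
C^⊗3:
  [7, 60, 73, 93]
  [72, 99, 72, 72]
  [52, 52, 98, 52]
  [93, 60, 73, 60]
C^⊗4:
  [93, 60, 73, 60]
  [72, 99, 72, 72]
  [52, 52, 98, 52]
  [60, 60, 73, 93]
Key observation: the optimum is the walk 4->1->4->2->2, with weight 93 min 97 min 60 min 99 = 60.
Optimal value attained by: walk 4->1->4->2->2.
Answer: (C^⊗4)[4][2] = 60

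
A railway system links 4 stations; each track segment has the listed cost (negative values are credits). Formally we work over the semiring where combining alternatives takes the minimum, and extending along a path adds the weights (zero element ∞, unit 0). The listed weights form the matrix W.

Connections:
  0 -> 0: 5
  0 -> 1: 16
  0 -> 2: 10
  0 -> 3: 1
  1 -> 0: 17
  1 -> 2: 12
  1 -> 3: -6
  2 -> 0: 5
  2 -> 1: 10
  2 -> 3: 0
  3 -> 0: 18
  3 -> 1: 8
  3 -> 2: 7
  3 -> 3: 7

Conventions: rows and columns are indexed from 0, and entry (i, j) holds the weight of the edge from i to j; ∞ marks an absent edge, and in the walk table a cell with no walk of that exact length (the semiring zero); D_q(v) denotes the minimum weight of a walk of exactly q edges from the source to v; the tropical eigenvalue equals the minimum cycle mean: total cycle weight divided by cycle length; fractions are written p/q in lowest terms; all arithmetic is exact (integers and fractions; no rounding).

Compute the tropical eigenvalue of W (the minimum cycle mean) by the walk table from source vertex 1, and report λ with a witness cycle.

q=0: [∞, 0, ∞, ∞]
q=1: [17, ∞, 12, -6]
q=2: [12, 2, 1, 1]
q=3: [6, 9, 8, -4]
q=4: [11, 4, 3, 3]
Optimal cycle mean attained by: cycle 1->3->1, total (-6) + 8, length 2.
Answer: λ = 1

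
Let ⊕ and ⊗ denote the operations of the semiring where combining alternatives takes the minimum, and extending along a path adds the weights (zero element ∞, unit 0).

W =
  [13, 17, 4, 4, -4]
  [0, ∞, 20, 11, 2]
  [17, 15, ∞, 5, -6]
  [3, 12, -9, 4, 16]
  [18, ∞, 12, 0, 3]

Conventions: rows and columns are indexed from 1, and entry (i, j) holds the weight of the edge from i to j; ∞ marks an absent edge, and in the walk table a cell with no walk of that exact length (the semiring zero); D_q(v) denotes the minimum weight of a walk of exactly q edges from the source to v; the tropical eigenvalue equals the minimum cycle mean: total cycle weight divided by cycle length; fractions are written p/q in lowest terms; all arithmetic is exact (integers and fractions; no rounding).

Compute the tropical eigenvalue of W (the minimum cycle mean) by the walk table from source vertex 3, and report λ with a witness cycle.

q=0: [∞, ∞, 0, ∞, ∞]
q=1: [17, 15, ∞, 5, -6]
q=2: [8, 17, -4, -6, -3]
q=3: [-3, 6, -15, -3, -10]
q=4: [0, 0, -12, -10, -21]
q=5: [-7, 2, -19, -21, -18]
Optimal cycle mean attained by: cycle 3->5->4->3, total (-6) + 0 + (-9), length 3.
Answer: λ = -5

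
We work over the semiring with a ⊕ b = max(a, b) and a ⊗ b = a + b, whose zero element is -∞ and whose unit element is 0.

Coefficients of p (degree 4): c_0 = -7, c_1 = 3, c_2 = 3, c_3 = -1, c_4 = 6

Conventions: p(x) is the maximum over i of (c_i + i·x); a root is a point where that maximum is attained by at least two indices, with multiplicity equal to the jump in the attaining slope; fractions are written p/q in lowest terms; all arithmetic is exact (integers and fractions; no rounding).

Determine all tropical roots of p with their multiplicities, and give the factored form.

hull edge (i=0, c=-7) to (i=1, c=3): slope 10, span 1
hull edge (i=1, c=3) to (i=4, c=6): slope 1, span 3
Factored form: p(x) = 6 ⊗ (x ⊕ (-10)) ⊗ (x ⊕ (-1)) ⊗ (x ⊕ (-1)) ⊗ (x ⊕ (-1))
Answer: roots = -10 (mult 1), -1 (mult 3)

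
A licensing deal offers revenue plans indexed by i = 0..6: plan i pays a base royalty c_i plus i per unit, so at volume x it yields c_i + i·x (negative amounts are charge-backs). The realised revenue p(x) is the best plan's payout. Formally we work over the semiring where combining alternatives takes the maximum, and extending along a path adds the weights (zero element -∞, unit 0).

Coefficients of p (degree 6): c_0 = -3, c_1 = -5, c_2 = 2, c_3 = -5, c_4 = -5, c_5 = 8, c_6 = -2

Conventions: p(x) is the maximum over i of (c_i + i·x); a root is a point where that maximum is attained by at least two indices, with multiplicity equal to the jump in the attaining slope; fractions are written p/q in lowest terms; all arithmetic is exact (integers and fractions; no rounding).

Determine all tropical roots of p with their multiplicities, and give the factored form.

hull edge (i=0, c=-3) to (i=2, c=2): slope 5/2, span 2
hull edge (i=2, c=2) to (i=5, c=8): slope 2, span 3
hull edge (i=5, c=8) to (i=6, c=-2): slope -10, span 1
Factored form: p(x) = -2 ⊗ (x ⊕ (-5/2)) ⊗ (x ⊕ (-5/2)) ⊗ (x ⊕ (-2)) ⊗ (x ⊕ (-2)) ⊗ (x ⊕ (-2)) ⊗ (x ⊕ 10)
Answer: roots = -5/2 (mult 2), -2 (mult 3), 10 (mult 1)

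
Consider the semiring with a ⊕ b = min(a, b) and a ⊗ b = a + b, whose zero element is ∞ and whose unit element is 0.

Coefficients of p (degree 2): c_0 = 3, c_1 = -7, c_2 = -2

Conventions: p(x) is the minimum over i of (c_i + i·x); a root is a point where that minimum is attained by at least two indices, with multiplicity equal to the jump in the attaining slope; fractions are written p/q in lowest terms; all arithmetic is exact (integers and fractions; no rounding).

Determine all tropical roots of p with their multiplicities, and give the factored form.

hull edge (i=0, c=3) to (i=1, c=-7): slope -10, span 1
hull edge (i=1, c=-7) to (i=2, c=-2): slope 5, span 1
Factored form: p(x) = -2 ⊗ (x ⊕ (-5)) ⊗ (x ⊕ 10)
Answer: roots = -5 (mult 1), 10 (mult 1)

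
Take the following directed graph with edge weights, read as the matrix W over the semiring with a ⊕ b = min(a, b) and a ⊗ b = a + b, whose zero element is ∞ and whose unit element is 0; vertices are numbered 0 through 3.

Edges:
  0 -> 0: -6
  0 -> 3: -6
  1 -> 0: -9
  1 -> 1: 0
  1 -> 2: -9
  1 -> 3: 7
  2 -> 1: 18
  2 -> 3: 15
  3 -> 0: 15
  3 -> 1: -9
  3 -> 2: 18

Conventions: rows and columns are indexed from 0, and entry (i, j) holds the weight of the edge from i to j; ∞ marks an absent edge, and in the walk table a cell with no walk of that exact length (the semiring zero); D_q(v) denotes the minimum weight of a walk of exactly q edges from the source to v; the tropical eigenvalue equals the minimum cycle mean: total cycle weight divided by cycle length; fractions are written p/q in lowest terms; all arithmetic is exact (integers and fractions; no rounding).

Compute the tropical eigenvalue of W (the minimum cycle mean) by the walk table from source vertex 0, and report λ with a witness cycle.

q=0: [0, ∞, ∞, ∞]
q=1: [-6, ∞, ∞, -6]
q=2: [-12, -15, 12, -12]
q=3: [-24, -21, -24, -18]
q=4: [-30, -27, -30, -30]
Optimal cycle mean attained by: cycle 0->3->1->0, total (-6) + (-9) + (-9), length 3.
Answer: λ = -8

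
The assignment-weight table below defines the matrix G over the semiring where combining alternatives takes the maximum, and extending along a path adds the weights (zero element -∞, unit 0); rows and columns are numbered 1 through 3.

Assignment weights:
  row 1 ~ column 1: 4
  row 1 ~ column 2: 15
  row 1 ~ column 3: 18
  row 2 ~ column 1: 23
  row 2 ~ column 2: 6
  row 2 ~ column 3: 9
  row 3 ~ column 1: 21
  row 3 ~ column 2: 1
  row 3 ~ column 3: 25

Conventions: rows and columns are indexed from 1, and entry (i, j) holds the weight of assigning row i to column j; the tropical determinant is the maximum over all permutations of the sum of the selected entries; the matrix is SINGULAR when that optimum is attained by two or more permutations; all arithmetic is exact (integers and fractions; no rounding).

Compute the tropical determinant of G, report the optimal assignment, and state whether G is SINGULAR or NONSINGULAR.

σ = (1, 2, 3): 4 + 6 + 25 = 35
σ = (1, 3, 2): 4 + 9 + 1 = 14
σ = (2, 1, 3): 15 + 23 + 25 = 63
σ = (2, 3, 1): 15 + 9 + 21 = 45
σ = (3, 1, 2): 18 + 23 + 1 = 42
σ = (3, 2, 1): 18 + 6 + 21 = 45
Optimal value attained by: σ = (2, 1, 3).
Answer: det⊕(G) = 63; verdict: NONSINGULAR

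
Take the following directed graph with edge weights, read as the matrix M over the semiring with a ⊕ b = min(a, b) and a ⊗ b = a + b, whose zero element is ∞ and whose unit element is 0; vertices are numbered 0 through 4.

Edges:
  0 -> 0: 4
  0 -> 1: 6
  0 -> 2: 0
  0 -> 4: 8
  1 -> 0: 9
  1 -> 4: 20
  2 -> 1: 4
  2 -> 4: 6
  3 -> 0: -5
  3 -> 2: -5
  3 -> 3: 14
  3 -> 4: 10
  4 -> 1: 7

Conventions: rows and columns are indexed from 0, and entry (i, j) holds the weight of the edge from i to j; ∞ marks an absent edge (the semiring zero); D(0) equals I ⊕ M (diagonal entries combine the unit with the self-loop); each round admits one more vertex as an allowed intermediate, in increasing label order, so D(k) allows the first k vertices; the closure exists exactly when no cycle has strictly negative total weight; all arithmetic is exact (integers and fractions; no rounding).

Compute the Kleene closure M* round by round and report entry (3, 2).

D(0):
  [0, 6, 0, ∞, 8]
  [9, 0, ∞, ∞, 20]
  [∞, 4, 0, ∞, 6]
  [-5, ∞, -5, 0, 10]
  [∞, 7, ∞, ∞, 0]
D(1):
  [0, 6, 0, ∞, 8]
  [9, 0, 9, ∞, 17]
  [∞, 4, 0, ∞, 6]
  [-5, 1, -5, 0, 3]
  [∞, 7, ∞, ∞, 0]
D(2):
  [0, 6, 0, ∞, 8]
  [9, 0, 9, ∞, 17]
  [13, 4, 0, ∞, 6]
  [-5, 1, -5, 0, 3]
  [16, 7, 16, ∞, 0]
D(3):
  [0, 4, 0, ∞, 6]
  [9, 0, 9, ∞, 15]
  [13, 4, 0, ∞, 6]
  [-5, -1, -5, 0, 1]
  [16, 7, 16, ∞, 0]
D(4):
  [0, 4, 0, ∞, 6]
  [9, 0, 9, ∞, 15]
  [13, 4, 0, ∞, 6]
  [-5, -1, -5, 0, 1]
  [16, 7, 16, ∞, 0]
D(5):
  [0, 4, 0, ∞, 6]
  [9, 0, 9, ∞, 15]
  [13, 4, 0, ∞, 6]
  [-5, -1, -5, 0, 1]
  [16, 7, 16, ∞, 0]
Answer: M*[3][2] = -5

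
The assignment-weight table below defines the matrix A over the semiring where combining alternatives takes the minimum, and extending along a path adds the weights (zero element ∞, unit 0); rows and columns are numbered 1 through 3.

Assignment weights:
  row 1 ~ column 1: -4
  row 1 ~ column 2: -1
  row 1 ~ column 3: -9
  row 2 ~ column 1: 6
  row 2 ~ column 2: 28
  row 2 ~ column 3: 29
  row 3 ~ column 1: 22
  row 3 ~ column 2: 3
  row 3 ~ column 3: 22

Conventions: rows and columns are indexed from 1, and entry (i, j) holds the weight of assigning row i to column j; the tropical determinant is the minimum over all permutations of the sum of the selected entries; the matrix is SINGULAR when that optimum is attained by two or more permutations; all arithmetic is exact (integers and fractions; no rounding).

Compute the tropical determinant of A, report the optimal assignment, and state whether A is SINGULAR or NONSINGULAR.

σ = (1, 2, 3): (-4) + 28 + 22 = 46
σ = (1, 3, 2): (-4) + 29 + 3 = 28
σ = (2, 1, 3): (-1) + 6 + 22 = 27
σ = (2, 3, 1): (-1) + 29 + 22 = 50
σ = (3, 1, 2): (-9) + 6 + 3 = 0
σ = (3, 2, 1): (-9) + 28 + 22 = 41
Optimal value attained by: σ = (3, 1, 2).
Answer: det⊕(A) = 0; verdict: NONSINGULAR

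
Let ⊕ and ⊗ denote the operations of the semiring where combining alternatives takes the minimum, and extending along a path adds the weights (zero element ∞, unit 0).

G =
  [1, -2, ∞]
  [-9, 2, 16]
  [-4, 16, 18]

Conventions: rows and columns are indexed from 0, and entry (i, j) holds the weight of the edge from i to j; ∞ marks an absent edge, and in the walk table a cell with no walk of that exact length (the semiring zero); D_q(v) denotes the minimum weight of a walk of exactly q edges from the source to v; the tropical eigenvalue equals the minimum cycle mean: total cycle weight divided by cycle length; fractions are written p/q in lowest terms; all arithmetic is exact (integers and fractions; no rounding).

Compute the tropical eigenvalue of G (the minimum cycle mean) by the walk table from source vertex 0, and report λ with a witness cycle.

q=0: [0, ∞, ∞]
q=1: [1, -2, ∞]
q=2: [-11, -1, 14]
q=3: [-10, -13, 15]
Optimal cycle mean attained by: cycle 0->1->0, total (-2) + (-9), length 2.
Answer: λ = -11/2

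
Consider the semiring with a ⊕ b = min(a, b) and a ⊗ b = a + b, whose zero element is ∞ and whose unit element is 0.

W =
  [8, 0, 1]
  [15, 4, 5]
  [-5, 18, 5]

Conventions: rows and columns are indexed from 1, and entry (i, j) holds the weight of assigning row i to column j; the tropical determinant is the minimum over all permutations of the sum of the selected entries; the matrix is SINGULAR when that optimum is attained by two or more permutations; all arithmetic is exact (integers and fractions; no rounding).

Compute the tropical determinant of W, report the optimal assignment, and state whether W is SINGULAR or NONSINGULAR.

σ = (1, 2, 3): 8 + 4 + 5 = 17
σ = (1, 3, 2): 8 + 5 + 18 = 31
σ = (2, 1, 3): 0 + 15 + 5 = 20
σ = (2, 3, 1): 0 + 5 + (-5) = 0
σ = (3, 1, 2): 1 + 15 + 18 = 34
σ = (3, 2, 1): 1 + 4 + (-5) = 0
Optimal value attained by: σ = (2, 3, 1).
Answer: det⊕(W) = 0; verdict: SINGULAR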